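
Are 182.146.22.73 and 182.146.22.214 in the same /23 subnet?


Mask: 255.255.254.0
182.146.22.73 AND mask = 182.146.22.0
182.146.22.214 AND mask = 182.146.22.0
Yes, same subnet (182.146.22.0)


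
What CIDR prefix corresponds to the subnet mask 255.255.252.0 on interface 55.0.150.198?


Binary: 11111111.11111111.11111100.00000000
Count leading 1s
Prefix: /22


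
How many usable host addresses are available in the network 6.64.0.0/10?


Host bits = 32 - 10 = 22
Total addresses = 2^22 = 4194304
Usable = total - 2 (network and broadcast)
Usable hosts: 4194302


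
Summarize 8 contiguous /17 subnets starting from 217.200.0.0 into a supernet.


Original prefix: /17
Number of subnets: 8 = 2^3
New prefix = 17 - 3 = 14
Supernet: 217.200.0.0/14


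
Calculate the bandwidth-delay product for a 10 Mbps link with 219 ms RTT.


BDP = bandwidth * RTT
= 10 Mbps * 219 ms
= 10 * 1e6 * 219 / 1000 bits
= 2190000 bits
= 273750 bytes
= 267.334 KB
BDP = 2190000 bits (273750 bytes)


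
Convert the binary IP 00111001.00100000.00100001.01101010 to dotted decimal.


00111001 = 57
00100000 = 32
00100001 = 33
01101010 = 106
IP: 57.32.33.106


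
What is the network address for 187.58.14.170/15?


IP:   10111011.00111010.00001110.10101010
Mask: 11111111.11111110.00000000.00000000
AND operation:
Net:  10111011.00111010.00000000.00000000
Network: 187.58.0.0/15


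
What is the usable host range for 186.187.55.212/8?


Network: 186.0.0.0
Broadcast: 186.255.255.255
First usable = network + 1
Last usable = broadcast - 1
Range: 186.0.0.1 to 186.255.255.254


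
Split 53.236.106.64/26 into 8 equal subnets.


New prefix = 26 + 3 = 29
Each subnet has 8 addresses
  53.236.106.64/29
  53.236.106.72/29
  53.236.106.80/29
  53.236.106.88/29
  53.236.106.96/29
  53.236.106.104/29
  53.236.106.112/29
  53.236.106.120/29
Subnets: 53.236.106.64/29, 53.236.106.72/29, 53.236.106.80/29, 53.236.106.88/29, 53.236.106.96/29, 53.236.106.104/29, 53.236.106.112/29, 53.236.106.120/29


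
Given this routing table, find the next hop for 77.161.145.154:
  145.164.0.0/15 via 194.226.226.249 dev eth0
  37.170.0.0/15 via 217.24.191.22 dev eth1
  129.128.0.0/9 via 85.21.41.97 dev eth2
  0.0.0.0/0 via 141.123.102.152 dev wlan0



Longest prefix match for 77.161.145.154:
  /15 145.164.0.0: no
  /15 37.170.0.0: no
  /9 129.128.0.0: no
  /0 0.0.0.0: MATCH
Selected: next-hop 141.123.102.152 via wlan0 (matched /0)


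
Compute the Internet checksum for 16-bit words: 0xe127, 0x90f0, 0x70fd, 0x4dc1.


Sum all words (with carry folding):
+ 0xe127 = 0xe127
+ 0x90f0 = 0x7218
+ 0x70fd = 0xe315
+ 0x4dc1 = 0x30d7
One's complement: ~0x30d7
Checksum = 0xcf28


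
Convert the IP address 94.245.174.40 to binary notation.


94 = 01011110
245 = 11110101
174 = 10101110
40 = 00101000
Binary: 01011110.11110101.10101110.00101000


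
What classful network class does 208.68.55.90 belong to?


First octet: 208
Binary: 11010000
110xxxxx -> Class C (192-223)
Class C, default mask 255.255.255.0 (/24)


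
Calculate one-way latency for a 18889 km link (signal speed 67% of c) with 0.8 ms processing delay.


Speed = 0.67 * 3e5 km/s = 201000 km/s
Propagation delay = 18889 / 201000 = 0.094 s = 93.9751 ms
Processing delay = 0.8 ms
Total one-way latency = 94.7751 ms


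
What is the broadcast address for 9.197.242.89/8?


Network: 9.0.0.0/8
Host bits = 24
Set all host bits to 1:
Broadcast: 9.255.255.255


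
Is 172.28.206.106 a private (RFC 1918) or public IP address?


RFC 1918 private ranges:
  10.0.0.0/8 (10.0.0.0 - 10.255.255.255)
  172.16.0.0/12 (172.16.0.0 - 172.31.255.255)
  192.168.0.0/16 (192.168.0.0 - 192.168.255.255)
Private (in 172.16.0.0/12)


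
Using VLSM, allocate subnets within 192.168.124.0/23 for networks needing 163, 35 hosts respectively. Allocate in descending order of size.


163 hosts -> /24 (254 usable): 192.168.124.0/24
35 hosts -> /26 (62 usable): 192.168.125.0/26
Allocation: 192.168.124.0/24 (163 hosts, 254 usable); 192.168.125.0/26 (35 hosts, 62 usable)


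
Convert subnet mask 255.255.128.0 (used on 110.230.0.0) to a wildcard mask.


Subnet mask: 255.255.128.0
Wildcard = 255.255.255.255 - subnet mask
255 - 255 = 0
255 - 255 = 0
255 - 128 = 127
255 - 0 = 255
Wildcard: 0.0.127.255


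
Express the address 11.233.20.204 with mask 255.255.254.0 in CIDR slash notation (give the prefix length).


Binary: 11111111.11111111.11111110.00000000
Count leading 1s
Prefix: /23


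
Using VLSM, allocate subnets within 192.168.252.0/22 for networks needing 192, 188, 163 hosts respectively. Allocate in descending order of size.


192 hosts -> /24 (254 usable): 192.168.252.0/24
188 hosts -> /24 (254 usable): 192.168.253.0/24
163 hosts -> /24 (254 usable): 192.168.254.0/24
Allocation: 192.168.252.0/24 (192 hosts, 254 usable); 192.168.253.0/24 (188 hosts, 254 usable); 192.168.254.0/24 (163 hosts, 254 usable)


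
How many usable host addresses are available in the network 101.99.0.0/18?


Host bits = 32 - 18 = 14
Total addresses = 2^14 = 16384
Usable = total - 2 (network and broadcast)
Usable hosts: 16382


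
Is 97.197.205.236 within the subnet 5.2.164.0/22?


Subnet network: 5.2.164.0
Test IP AND mask: 97.197.204.0
No, 97.197.205.236 is not in 5.2.164.0/22


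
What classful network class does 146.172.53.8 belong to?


First octet: 146
Binary: 10010010
10xxxxxx -> Class B (128-191)
Class B, default mask 255.255.0.0 (/16)


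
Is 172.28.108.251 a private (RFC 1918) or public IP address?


RFC 1918 private ranges:
  10.0.0.0/8 (10.0.0.0 - 10.255.255.255)
  172.16.0.0/12 (172.16.0.0 - 172.31.255.255)
  192.168.0.0/16 (192.168.0.0 - 192.168.255.255)
Private (in 172.16.0.0/12)


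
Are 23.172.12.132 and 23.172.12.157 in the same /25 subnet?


Mask: 255.255.255.128
23.172.12.132 AND mask = 23.172.12.128
23.172.12.157 AND mask = 23.172.12.128
Yes, same subnet (23.172.12.128)


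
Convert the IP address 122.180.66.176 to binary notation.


122 = 01111010
180 = 10110100
66 = 01000010
176 = 10110000
Binary: 01111010.10110100.01000010.10110000


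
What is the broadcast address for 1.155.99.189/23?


Network: 1.155.98.0/23
Host bits = 9
Set all host bits to 1:
Broadcast: 1.155.99.255


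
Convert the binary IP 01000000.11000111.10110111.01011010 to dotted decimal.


01000000 = 64
11000111 = 199
10110111 = 183
01011010 = 90
IP: 64.199.183.90


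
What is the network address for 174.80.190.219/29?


IP:   10101110.01010000.10111110.11011011
Mask: 11111111.11111111.11111111.11111000
AND operation:
Net:  10101110.01010000.10111110.11011000
Network: 174.80.190.216/29


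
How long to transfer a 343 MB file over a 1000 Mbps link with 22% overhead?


Effective throughput = 1000 * (1 - 22/100) = 780 Mbps
File size in Mb = 343 * 8 = 2744 Mb
Time = 2744 / 780
Time = 3.5179 seconds


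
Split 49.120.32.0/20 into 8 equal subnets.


New prefix = 20 + 3 = 23
Each subnet has 512 addresses
  49.120.32.0/23
  49.120.34.0/23
  49.120.36.0/23
  49.120.38.0/23
  49.120.40.0/23
  49.120.42.0/23
  49.120.44.0/23
  49.120.46.0/23
Subnets: 49.120.32.0/23, 49.120.34.0/23, 49.120.36.0/23, 49.120.38.0/23, 49.120.40.0/23, 49.120.42.0/23, 49.120.44.0/23, 49.120.46.0/23


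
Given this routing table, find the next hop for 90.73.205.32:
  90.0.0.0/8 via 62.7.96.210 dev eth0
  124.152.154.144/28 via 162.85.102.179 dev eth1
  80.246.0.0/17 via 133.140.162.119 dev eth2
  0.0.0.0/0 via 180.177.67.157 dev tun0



Longest prefix match for 90.73.205.32:
  /8 90.0.0.0: MATCH
  /28 124.152.154.144: no
  /17 80.246.0.0: no
  /0 0.0.0.0: MATCH
Selected: next-hop 62.7.96.210 via eth0 (matched /8)


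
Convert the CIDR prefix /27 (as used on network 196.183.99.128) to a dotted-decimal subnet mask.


/27 means 27 network bits, 5 host bits
Binary: 11111111111111111111111111100000
Mask: 255.255.255.224


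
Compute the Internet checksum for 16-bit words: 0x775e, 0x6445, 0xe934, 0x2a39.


Sum all words (with carry folding):
+ 0x775e = 0x775e
+ 0x6445 = 0xdba3
+ 0xe934 = 0xc4d8
+ 0x2a39 = 0xef11
One's complement: ~0xef11
Checksum = 0x10ee


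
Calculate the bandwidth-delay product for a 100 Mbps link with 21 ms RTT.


BDP = bandwidth * RTT
= 100 Mbps * 21 ms
= 100 * 1e6 * 21 / 1000 bits
= 2100000 bits
= 262500 bytes
= 256.3477 KB
BDP = 2100000 bits (262500 bytes)


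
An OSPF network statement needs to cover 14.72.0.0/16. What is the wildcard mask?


Subnet mask: 255.255.0.0
Wildcard = 255.255.255.255 - subnet mask
255 - 255 = 0
255 - 255 = 0
255 - 0 = 255
255 - 0 = 255
Wildcard: 0.0.255.255


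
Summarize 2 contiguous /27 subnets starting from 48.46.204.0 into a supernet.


Original prefix: /27
Number of subnets: 2 = 2^1
New prefix = 27 - 1 = 26
Supernet: 48.46.204.0/26


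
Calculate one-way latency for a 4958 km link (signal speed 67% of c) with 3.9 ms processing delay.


Speed = 0.67 * 3e5 km/s = 201000 km/s
Propagation delay = 4958 / 201000 = 0.0247 s = 24.6667 ms
Processing delay = 3.9 ms
Total one-way latency = 28.5667 ms


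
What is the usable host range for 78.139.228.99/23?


Network: 78.139.228.0
Broadcast: 78.139.229.255
First usable = network + 1
Last usable = broadcast - 1
Range: 78.139.228.1 to 78.139.229.254


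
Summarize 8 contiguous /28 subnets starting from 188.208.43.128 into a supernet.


Original prefix: /28
Number of subnets: 8 = 2^3
New prefix = 28 - 3 = 25
Supernet: 188.208.43.128/25


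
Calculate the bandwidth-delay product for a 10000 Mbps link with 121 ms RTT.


BDP = bandwidth * RTT
= 10000 Mbps * 121 ms
= 10000 * 1e6 * 121 / 1000 bits
= 1210000000 bits
= 151250000 bytes
= 147705.0781 KB
BDP = 1210000000 bits (151250000 bytes)


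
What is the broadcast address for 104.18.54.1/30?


Network: 104.18.54.0/30
Host bits = 2
Set all host bits to 1:
Broadcast: 104.18.54.3


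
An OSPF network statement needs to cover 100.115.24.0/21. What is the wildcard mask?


Subnet mask: 255.255.248.0
Wildcard = 255.255.255.255 - subnet mask
255 - 255 = 0
255 - 255 = 0
255 - 248 = 7
255 - 0 = 255
Wildcard: 0.0.7.255


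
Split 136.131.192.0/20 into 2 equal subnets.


New prefix = 20 + 1 = 21
Each subnet has 2048 addresses
  136.131.192.0/21
  136.131.200.0/21
Subnets: 136.131.192.0/21, 136.131.200.0/21


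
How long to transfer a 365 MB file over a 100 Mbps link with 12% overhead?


Effective throughput = 100 * (1 - 12/100) = 88 Mbps
File size in Mb = 365 * 8 = 2920 Mb
Time = 2920 / 88
Time = 33.1818 seconds


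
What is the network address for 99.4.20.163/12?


IP:   01100011.00000100.00010100.10100011
Mask: 11111111.11110000.00000000.00000000
AND operation:
Net:  01100011.00000000.00000000.00000000
Network: 99.0.0.0/12


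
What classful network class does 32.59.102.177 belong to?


First octet: 32
Binary: 00100000
0xxxxxxx -> Class A (1-126)
Class A, default mask 255.0.0.0 (/8)


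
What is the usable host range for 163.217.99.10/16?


Network: 163.217.0.0
Broadcast: 163.217.255.255
First usable = network + 1
Last usable = broadcast - 1
Range: 163.217.0.1 to 163.217.255.254


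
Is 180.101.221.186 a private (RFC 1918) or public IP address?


RFC 1918 private ranges:
  10.0.0.0/8 (10.0.0.0 - 10.255.255.255)
  172.16.0.0/12 (172.16.0.0 - 172.31.255.255)
  192.168.0.0/16 (192.168.0.0 - 192.168.255.255)
Public (not in any RFC 1918 range)


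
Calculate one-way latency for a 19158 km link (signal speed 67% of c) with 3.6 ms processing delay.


Speed = 0.67 * 3e5 km/s = 201000 km/s
Propagation delay = 19158 / 201000 = 0.0953 s = 95.3134 ms
Processing delay = 3.6 ms
Total one-way latency = 98.9134 ms


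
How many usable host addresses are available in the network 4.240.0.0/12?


Host bits = 32 - 12 = 20
Total addresses = 2^20 = 1048576
Usable = total - 2 (network and broadcast)
Usable hosts: 1048574


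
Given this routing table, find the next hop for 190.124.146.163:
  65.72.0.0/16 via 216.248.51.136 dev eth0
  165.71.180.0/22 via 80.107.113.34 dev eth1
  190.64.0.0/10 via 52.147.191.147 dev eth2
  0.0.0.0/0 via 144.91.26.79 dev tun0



Longest prefix match for 190.124.146.163:
  /16 65.72.0.0: no
  /22 165.71.180.0: no
  /10 190.64.0.0: MATCH
  /0 0.0.0.0: MATCH
Selected: next-hop 52.147.191.147 via eth2 (matched /10)


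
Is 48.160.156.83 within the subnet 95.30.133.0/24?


Subnet network: 95.30.133.0
Test IP AND mask: 48.160.156.0
No, 48.160.156.83 is not in 95.30.133.0/24


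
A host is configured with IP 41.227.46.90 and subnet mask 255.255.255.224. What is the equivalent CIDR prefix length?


Binary: 11111111.11111111.11111111.11100000
Count leading 1s
Prefix: /27


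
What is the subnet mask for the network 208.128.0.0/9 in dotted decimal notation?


/9 means 9 network bits, 23 host bits
Binary: 11111111100000000000000000000000
Mask: 255.128.0.0


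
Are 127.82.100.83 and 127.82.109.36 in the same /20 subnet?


Mask: 255.255.240.0
127.82.100.83 AND mask = 127.82.96.0
127.82.109.36 AND mask = 127.82.96.0
Yes, same subnet (127.82.96.0)


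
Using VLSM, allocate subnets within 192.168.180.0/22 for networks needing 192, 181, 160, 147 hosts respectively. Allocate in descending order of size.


192 hosts -> /24 (254 usable): 192.168.180.0/24
181 hosts -> /24 (254 usable): 192.168.181.0/24
160 hosts -> /24 (254 usable): 192.168.182.0/24
147 hosts -> /24 (254 usable): 192.168.183.0/24
Allocation: 192.168.180.0/24 (192 hosts, 254 usable); 192.168.181.0/24 (181 hosts, 254 usable); 192.168.182.0/24 (160 hosts, 254 usable); 192.168.183.0/24 (147 hosts, 254 usable)


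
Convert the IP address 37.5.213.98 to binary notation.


37 = 00100101
5 = 00000101
213 = 11010101
98 = 01100010
Binary: 00100101.00000101.11010101.01100010


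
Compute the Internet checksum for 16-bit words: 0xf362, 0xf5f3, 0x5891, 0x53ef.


Sum all words (with carry folding):
+ 0xf362 = 0xf362
+ 0xf5f3 = 0xe956
+ 0x5891 = 0x41e8
+ 0x53ef = 0x95d7
One's complement: ~0x95d7
Checksum = 0x6a28


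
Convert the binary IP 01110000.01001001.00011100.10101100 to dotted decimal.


01110000 = 112
01001001 = 73
00011100 = 28
10101100 = 172
IP: 112.73.28.172


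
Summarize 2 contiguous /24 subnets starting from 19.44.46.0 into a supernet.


Original prefix: /24
Number of subnets: 2 = 2^1
New prefix = 24 - 1 = 23
Supernet: 19.44.46.0/23


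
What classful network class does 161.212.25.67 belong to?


First octet: 161
Binary: 10100001
10xxxxxx -> Class B (128-191)
Class B, default mask 255.255.0.0 (/16)


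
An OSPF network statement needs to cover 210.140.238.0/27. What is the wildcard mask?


Subnet mask: 255.255.255.224
Wildcard = 255.255.255.255 - subnet mask
255 - 255 = 0
255 - 255 = 0
255 - 255 = 0
255 - 224 = 31
Wildcard: 0.0.0.31


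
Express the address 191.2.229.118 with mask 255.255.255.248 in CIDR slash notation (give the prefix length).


Binary: 11111111.11111111.11111111.11111000
Count leading 1s
Prefix: /29


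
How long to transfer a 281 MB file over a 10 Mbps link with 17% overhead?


Effective throughput = 10 * (1 - 17/100) = 8.3 Mbps
File size in Mb = 281 * 8 = 2248 Mb
Time = 2248 / 8.3
Time = 270.8434 seconds


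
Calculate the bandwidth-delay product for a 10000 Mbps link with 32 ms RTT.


BDP = bandwidth * RTT
= 10000 Mbps * 32 ms
= 10000 * 1e6 * 32 / 1000 bits
= 320000000 bits
= 40000000 bytes
= 39062.5 KB
BDP = 320000000 bits (40000000 bytes)


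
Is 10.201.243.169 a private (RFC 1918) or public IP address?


RFC 1918 private ranges:
  10.0.0.0/8 (10.0.0.0 - 10.255.255.255)
  172.16.0.0/12 (172.16.0.0 - 172.31.255.255)
  192.168.0.0/16 (192.168.0.0 - 192.168.255.255)
Private (in 10.0.0.0/8)


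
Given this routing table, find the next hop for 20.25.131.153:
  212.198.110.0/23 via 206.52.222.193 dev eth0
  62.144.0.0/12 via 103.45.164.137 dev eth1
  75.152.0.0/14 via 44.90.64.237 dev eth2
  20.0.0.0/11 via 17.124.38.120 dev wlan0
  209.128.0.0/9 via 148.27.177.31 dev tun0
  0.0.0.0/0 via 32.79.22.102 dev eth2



Longest prefix match for 20.25.131.153:
  /23 212.198.110.0: no
  /12 62.144.0.0: no
  /14 75.152.0.0: no
  /11 20.0.0.0: MATCH
  /9 209.128.0.0: no
  /0 0.0.0.0: MATCH
Selected: next-hop 17.124.38.120 via wlan0 (matched /11)


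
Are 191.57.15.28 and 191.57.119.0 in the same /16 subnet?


Mask: 255.255.0.0
191.57.15.28 AND mask = 191.57.0.0
191.57.119.0 AND mask = 191.57.0.0
Yes, same subnet (191.57.0.0)


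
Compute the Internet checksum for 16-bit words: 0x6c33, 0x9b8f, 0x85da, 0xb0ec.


Sum all words (with carry folding):
+ 0x6c33 = 0x6c33
+ 0x9b8f = 0x07c3
+ 0x85da = 0x8d9d
+ 0xb0ec = 0x3e8a
One's complement: ~0x3e8a
Checksum = 0xc175


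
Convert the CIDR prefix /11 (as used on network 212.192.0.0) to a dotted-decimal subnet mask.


/11 means 11 network bits, 21 host bits
Binary: 11111111111000000000000000000000
Mask: 255.224.0.0


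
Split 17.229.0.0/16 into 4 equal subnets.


New prefix = 16 + 2 = 18
Each subnet has 16384 addresses
  17.229.0.0/18
  17.229.64.0/18
  17.229.128.0/18
  17.229.192.0/18
Subnets: 17.229.0.0/18, 17.229.64.0/18, 17.229.128.0/18, 17.229.192.0/18


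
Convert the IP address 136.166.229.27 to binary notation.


136 = 10001000
166 = 10100110
229 = 11100101
27 = 00011011
Binary: 10001000.10100110.11100101.00011011


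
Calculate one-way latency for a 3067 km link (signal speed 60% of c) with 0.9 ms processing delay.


Speed = 0.6 * 3e5 km/s = 180000 km/s
Propagation delay = 3067 / 180000 = 0.017 s = 17.0389 ms
Processing delay = 0.9 ms
Total one-way latency = 17.9389 ms


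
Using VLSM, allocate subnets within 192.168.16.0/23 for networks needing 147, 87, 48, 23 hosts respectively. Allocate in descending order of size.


147 hosts -> /24 (254 usable): 192.168.16.0/24
87 hosts -> /25 (126 usable): 192.168.17.0/25
48 hosts -> /26 (62 usable): 192.168.17.128/26
23 hosts -> /27 (30 usable): 192.168.17.192/27
Allocation: 192.168.16.0/24 (147 hosts, 254 usable); 192.168.17.0/25 (87 hosts, 126 usable); 192.168.17.128/26 (48 hosts, 62 usable); 192.168.17.192/27 (23 hosts, 30 usable)


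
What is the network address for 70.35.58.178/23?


IP:   01000110.00100011.00111010.10110010
Mask: 11111111.11111111.11111110.00000000
AND operation:
Net:  01000110.00100011.00111010.00000000
Network: 70.35.58.0/23


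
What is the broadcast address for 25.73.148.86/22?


Network: 25.73.148.0/22
Host bits = 10
Set all host bits to 1:
Broadcast: 25.73.151.255


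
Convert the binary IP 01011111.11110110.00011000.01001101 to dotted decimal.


01011111 = 95
11110110 = 246
00011000 = 24
01001101 = 77
IP: 95.246.24.77


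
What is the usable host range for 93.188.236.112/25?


Network: 93.188.236.0
Broadcast: 93.188.236.127
First usable = network + 1
Last usable = broadcast - 1
Range: 93.188.236.1 to 93.188.236.126


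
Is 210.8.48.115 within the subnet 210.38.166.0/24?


Subnet network: 210.38.166.0
Test IP AND mask: 210.8.48.0
No, 210.8.48.115 is not in 210.38.166.0/24


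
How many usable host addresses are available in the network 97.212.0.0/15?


Host bits = 32 - 15 = 17
Total addresses = 2^17 = 131072
Usable = total - 2 (network and broadcast)
Usable hosts: 131070


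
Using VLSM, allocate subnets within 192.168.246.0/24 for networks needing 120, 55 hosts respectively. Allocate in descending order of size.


120 hosts -> /25 (126 usable): 192.168.246.0/25
55 hosts -> /26 (62 usable): 192.168.246.128/26
Allocation: 192.168.246.0/25 (120 hosts, 126 usable); 192.168.246.128/26 (55 hosts, 62 usable)


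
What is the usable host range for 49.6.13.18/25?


Network: 49.6.13.0
Broadcast: 49.6.13.127
First usable = network + 1
Last usable = broadcast - 1
Range: 49.6.13.1 to 49.6.13.126


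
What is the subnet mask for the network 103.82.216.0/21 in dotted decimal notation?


/21 means 21 network bits, 11 host bits
Binary: 11111111111111111111100000000000
Mask: 255.255.248.0


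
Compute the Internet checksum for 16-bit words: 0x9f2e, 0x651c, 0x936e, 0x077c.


Sum all words (with carry folding):
+ 0x9f2e = 0x9f2e
+ 0x651c = 0x044b
+ 0x936e = 0x97b9
+ 0x077c = 0x9f35
One's complement: ~0x9f35
Checksum = 0x60ca


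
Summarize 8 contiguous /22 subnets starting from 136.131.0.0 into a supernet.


Original prefix: /22
Number of subnets: 8 = 2^3
New prefix = 22 - 3 = 19
Supernet: 136.131.0.0/19


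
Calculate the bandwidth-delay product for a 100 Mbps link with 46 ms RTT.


BDP = bandwidth * RTT
= 100 Mbps * 46 ms
= 100 * 1e6 * 46 / 1000 bits
= 4600000 bits
= 575000 bytes
= 561.5234 KB
BDP = 4600000 bits (575000 bytes)


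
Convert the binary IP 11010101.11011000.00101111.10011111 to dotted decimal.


11010101 = 213
11011000 = 216
00101111 = 47
10011111 = 159
IP: 213.216.47.159


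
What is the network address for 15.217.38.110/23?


IP:   00001111.11011001.00100110.01101110
Mask: 11111111.11111111.11111110.00000000
AND operation:
Net:  00001111.11011001.00100110.00000000
Network: 15.217.38.0/23


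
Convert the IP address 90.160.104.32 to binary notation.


90 = 01011010
160 = 10100000
104 = 01101000
32 = 00100000
Binary: 01011010.10100000.01101000.00100000


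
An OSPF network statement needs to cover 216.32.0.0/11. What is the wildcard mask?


Subnet mask: 255.224.0.0
Wildcard = 255.255.255.255 - subnet mask
255 - 255 = 0
255 - 224 = 31
255 - 0 = 255
255 - 0 = 255
Wildcard: 0.31.255.255


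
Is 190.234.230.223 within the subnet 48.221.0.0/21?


Subnet network: 48.221.0.0
Test IP AND mask: 190.234.224.0
No, 190.234.230.223 is not in 48.221.0.0/21


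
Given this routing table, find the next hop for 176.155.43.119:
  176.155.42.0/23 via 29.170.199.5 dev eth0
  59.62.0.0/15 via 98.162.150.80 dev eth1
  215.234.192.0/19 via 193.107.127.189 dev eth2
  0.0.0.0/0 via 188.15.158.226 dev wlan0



Longest prefix match for 176.155.43.119:
  /23 176.155.42.0: MATCH
  /15 59.62.0.0: no
  /19 215.234.192.0: no
  /0 0.0.0.0: MATCH
Selected: next-hop 29.170.199.5 via eth0 (matched /23)


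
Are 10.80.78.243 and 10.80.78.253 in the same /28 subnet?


Mask: 255.255.255.240
10.80.78.243 AND mask = 10.80.78.240
10.80.78.253 AND mask = 10.80.78.240
Yes, same subnet (10.80.78.240)


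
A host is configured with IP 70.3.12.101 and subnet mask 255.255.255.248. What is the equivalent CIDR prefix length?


Binary: 11111111.11111111.11111111.11111000
Count leading 1s
Prefix: /29


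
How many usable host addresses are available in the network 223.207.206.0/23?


Host bits = 32 - 23 = 9
Total addresses = 2^9 = 512
Usable = total - 2 (network and broadcast)
Usable hosts: 510


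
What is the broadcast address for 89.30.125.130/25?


Network: 89.30.125.128/25
Host bits = 7
Set all host bits to 1:
Broadcast: 89.30.125.255


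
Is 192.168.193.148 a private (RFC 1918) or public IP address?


RFC 1918 private ranges:
  10.0.0.0/8 (10.0.0.0 - 10.255.255.255)
  172.16.0.0/12 (172.16.0.0 - 172.31.255.255)
  192.168.0.0/16 (192.168.0.0 - 192.168.255.255)
Private (in 192.168.0.0/16)


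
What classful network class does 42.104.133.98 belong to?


First octet: 42
Binary: 00101010
0xxxxxxx -> Class A (1-126)
Class A, default mask 255.0.0.0 (/8)


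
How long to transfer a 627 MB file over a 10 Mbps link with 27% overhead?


Effective throughput = 10 * (1 - 27/100) = 7.3 Mbps
File size in Mb = 627 * 8 = 5016 Mb
Time = 5016 / 7.3
Time = 687.1233 seconds


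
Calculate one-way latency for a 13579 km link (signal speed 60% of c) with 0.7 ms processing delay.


Speed = 0.6 * 3e5 km/s = 180000 km/s
Propagation delay = 13579 / 180000 = 0.0754 s = 75.4389 ms
Processing delay = 0.7 ms
Total one-way latency = 76.1389 ms


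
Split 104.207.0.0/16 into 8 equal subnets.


New prefix = 16 + 3 = 19
Each subnet has 8192 addresses
  104.207.0.0/19
  104.207.32.0/19
  104.207.64.0/19
  104.207.96.0/19
  104.207.128.0/19
  104.207.160.0/19
  104.207.192.0/19
  104.207.224.0/19
Subnets: 104.207.0.0/19, 104.207.32.0/19, 104.207.64.0/19, 104.207.96.0/19, 104.207.128.0/19, 104.207.160.0/19, 104.207.192.0/19, 104.207.224.0/19


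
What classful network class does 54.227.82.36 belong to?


First octet: 54
Binary: 00110110
0xxxxxxx -> Class A (1-126)
Class A, default mask 255.0.0.0 (/8)


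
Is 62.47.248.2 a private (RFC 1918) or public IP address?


RFC 1918 private ranges:
  10.0.0.0/8 (10.0.0.0 - 10.255.255.255)
  172.16.0.0/12 (172.16.0.0 - 172.31.255.255)
  192.168.0.0/16 (192.168.0.0 - 192.168.255.255)
Public (not in any RFC 1918 range)


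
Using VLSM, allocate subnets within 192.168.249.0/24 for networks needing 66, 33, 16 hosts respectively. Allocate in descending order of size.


66 hosts -> /25 (126 usable): 192.168.249.0/25
33 hosts -> /26 (62 usable): 192.168.249.128/26
16 hosts -> /27 (30 usable): 192.168.249.192/27
Allocation: 192.168.249.0/25 (66 hosts, 126 usable); 192.168.249.128/26 (33 hosts, 62 usable); 192.168.249.192/27 (16 hosts, 30 usable)


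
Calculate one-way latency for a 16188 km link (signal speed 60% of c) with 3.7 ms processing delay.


Speed = 0.6 * 3e5 km/s = 180000 km/s
Propagation delay = 16188 / 180000 = 0.0899 s = 89.9333 ms
Processing delay = 3.7 ms
Total one-way latency = 93.6333 ms


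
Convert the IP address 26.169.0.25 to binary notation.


26 = 00011010
169 = 10101001
0 = 00000000
25 = 00011001
Binary: 00011010.10101001.00000000.00011001


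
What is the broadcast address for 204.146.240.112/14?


Network: 204.144.0.0/14
Host bits = 18
Set all host bits to 1:
Broadcast: 204.147.255.255


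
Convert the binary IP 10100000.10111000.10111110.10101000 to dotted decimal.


10100000 = 160
10111000 = 184
10111110 = 190
10101000 = 168
IP: 160.184.190.168


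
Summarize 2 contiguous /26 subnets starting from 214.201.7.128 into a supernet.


Original prefix: /26
Number of subnets: 2 = 2^1
New prefix = 26 - 1 = 25
Supernet: 214.201.7.128/25


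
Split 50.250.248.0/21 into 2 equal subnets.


New prefix = 21 + 1 = 22
Each subnet has 1024 addresses
  50.250.248.0/22
  50.250.252.0/22
Subnets: 50.250.248.0/22, 50.250.252.0/22


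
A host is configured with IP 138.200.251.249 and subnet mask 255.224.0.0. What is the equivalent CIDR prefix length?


Binary: 11111111.11100000.00000000.00000000
Count leading 1s
Prefix: /11


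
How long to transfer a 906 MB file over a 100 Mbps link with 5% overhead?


Effective throughput = 100 * (1 - 5/100) = 95 Mbps
File size in Mb = 906 * 8 = 7248 Mb
Time = 7248 / 95
Time = 76.2947 seconds


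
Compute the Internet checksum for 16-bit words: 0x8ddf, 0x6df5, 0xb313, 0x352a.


Sum all words (with carry folding):
+ 0x8ddf = 0x8ddf
+ 0x6df5 = 0xfbd4
+ 0xb313 = 0xaee8
+ 0x352a = 0xe412
One's complement: ~0xe412
Checksum = 0x1bed


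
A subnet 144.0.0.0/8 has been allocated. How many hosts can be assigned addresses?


Host bits = 32 - 8 = 24
Total addresses = 2^24 = 16777216
Usable = total - 2 (network and broadcast)
Usable hosts: 16777214


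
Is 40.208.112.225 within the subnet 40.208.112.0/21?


Subnet network: 40.208.112.0
Test IP AND mask: 40.208.112.0
Yes, 40.208.112.225 is in 40.208.112.0/21


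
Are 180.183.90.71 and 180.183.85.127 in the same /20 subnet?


Mask: 255.255.240.0
180.183.90.71 AND mask = 180.183.80.0
180.183.85.127 AND mask = 180.183.80.0
Yes, same subnet (180.183.80.0)


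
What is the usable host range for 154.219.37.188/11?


Network: 154.192.0.0
Broadcast: 154.223.255.255
First usable = network + 1
Last usable = broadcast - 1
Range: 154.192.0.1 to 154.223.255.254


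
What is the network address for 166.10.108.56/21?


IP:   10100110.00001010.01101100.00111000
Mask: 11111111.11111111.11111000.00000000
AND operation:
Net:  10100110.00001010.01101000.00000000
Network: 166.10.104.0/21


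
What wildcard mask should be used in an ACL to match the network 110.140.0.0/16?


Subnet mask: 255.255.0.0
Wildcard = 255.255.255.255 - subnet mask
255 - 255 = 0
255 - 255 = 0
255 - 0 = 255
255 - 0 = 255
Wildcard: 0.0.255.255


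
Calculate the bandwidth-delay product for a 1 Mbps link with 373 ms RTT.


BDP = bandwidth * RTT
= 1 Mbps * 373 ms
= 1 * 1e6 * 373 / 1000 bits
= 373000 bits
= 46625 bytes
= 45.5322 KB
BDP = 373000 bits (46625 bytes)


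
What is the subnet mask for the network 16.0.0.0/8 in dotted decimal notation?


/8 means 8 network bits, 24 host bits
Binary: 11111111000000000000000000000000
Mask: 255.0.0.0


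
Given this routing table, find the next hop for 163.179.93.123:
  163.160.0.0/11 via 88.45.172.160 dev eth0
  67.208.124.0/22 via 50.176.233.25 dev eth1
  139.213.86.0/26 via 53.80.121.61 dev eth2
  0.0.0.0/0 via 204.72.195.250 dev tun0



Longest prefix match for 163.179.93.123:
  /11 163.160.0.0: MATCH
  /22 67.208.124.0: no
  /26 139.213.86.0: no
  /0 0.0.0.0: MATCH
Selected: next-hop 88.45.172.160 via eth0 (matched /11)


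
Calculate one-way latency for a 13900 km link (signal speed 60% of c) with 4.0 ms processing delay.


Speed = 0.6 * 3e5 km/s = 180000 km/s
Propagation delay = 13900 / 180000 = 0.0772 s = 77.2222 ms
Processing delay = 4.0 ms
Total one-way latency = 81.2222 ms


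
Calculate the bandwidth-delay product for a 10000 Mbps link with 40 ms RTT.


BDP = bandwidth * RTT
= 10000 Mbps * 40 ms
= 10000 * 1e6 * 40 / 1000 bits
= 400000000 bits
= 50000000 bytes
= 48828.125 KB
BDP = 400000000 bits (50000000 bytes)


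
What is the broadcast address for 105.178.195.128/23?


Network: 105.178.194.0/23
Host bits = 9
Set all host bits to 1:
Broadcast: 105.178.195.255


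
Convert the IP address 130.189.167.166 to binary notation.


130 = 10000010
189 = 10111101
167 = 10100111
166 = 10100110
Binary: 10000010.10111101.10100111.10100110


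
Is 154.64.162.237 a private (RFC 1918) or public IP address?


RFC 1918 private ranges:
  10.0.0.0/8 (10.0.0.0 - 10.255.255.255)
  172.16.0.0/12 (172.16.0.0 - 172.31.255.255)
  192.168.0.0/16 (192.168.0.0 - 192.168.255.255)
Public (not in any RFC 1918 range)


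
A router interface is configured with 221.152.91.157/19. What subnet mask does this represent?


/19 means 19 network bits, 13 host bits
Binary: 11111111111111111110000000000000
Mask: 255.255.224.0


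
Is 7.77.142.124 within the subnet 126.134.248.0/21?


Subnet network: 126.134.248.0
Test IP AND mask: 7.77.136.0
No, 7.77.142.124 is not in 126.134.248.0/21


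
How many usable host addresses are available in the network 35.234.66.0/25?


Host bits = 32 - 25 = 7
Total addresses = 2^7 = 128
Usable = total - 2 (network and broadcast)
Usable hosts: 126


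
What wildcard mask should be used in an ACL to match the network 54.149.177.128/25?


Subnet mask: 255.255.255.128
Wildcard = 255.255.255.255 - subnet mask
255 - 255 = 0
255 - 255 = 0
255 - 255 = 0
255 - 128 = 127
Wildcard: 0.0.0.127


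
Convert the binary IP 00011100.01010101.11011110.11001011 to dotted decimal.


00011100 = 28
01010101 = 85
11011110 = 222
11001011 = 203
IP: 28.85.222.203


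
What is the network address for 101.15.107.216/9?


IP:   01100101.00001111.01101011.11011000
Mask: 11111111.10000000.00000000.00000000
AND operation:
Net:  01100101.00000000.00000000.00000000
Network: 101.0.0.0/9


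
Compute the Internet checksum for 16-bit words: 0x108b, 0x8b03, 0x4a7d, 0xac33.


Sum all words (with carry folding):
+ 0x108b = 0x108b
+ 0x8b03 = 0x9b8e
+ 0x4a7d = 0xe60b
+ 0xac33 = 0x923f
One's complement: ~0x923f
Checksum = 0x6dc0


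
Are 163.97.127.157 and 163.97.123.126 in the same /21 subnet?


Mask: 255.255.248.0
163.97.127.157 AND mask = 163.97.120.0
163.97.123.126 AND mask = 163.97.120.0
Yes, same subnet (163.97.120.0)


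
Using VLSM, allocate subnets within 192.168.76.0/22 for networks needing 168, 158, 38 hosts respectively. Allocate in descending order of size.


168 hosts -> /24 (254 usable): 192.168.76.0/24
158 hosts -> /24 (254 usable): 192.168.77.0/24
38 hosts -> /26 (62 usable): 192.168.78.0/26
Allocation: 192.168.76.0/24 (168 hosts, 254 usable); 192.168.77.0/24 (158 hosts, 254 usable); 192.168.78.0/26 (38 hosts, 62 usable)


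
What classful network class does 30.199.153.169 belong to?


First octet: 30
Binary: 00011110
0xxxxxxx -> Class A (1-126)
Class A, default mask 255.0.0.0 (/8)


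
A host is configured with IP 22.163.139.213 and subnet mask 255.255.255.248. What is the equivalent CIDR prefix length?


Binary: 11111111.11111111.11111111.11111000
Count leading 1s
Prefix: /29


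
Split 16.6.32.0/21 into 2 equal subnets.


New prefix = 21 + 1 = 22
Each subnet has 1024 addresses
  16.6.32.0/22
  16.6.36.0/22
Subnets: 16.6.32.0/22, 16.6.36.0/22


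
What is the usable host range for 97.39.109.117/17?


Network: 97.39.0.0
Broadcast: 97.39.127.255
First usable = network + 1
Last usable = broadcast - 1
Range: 97.39.0.1 to 97.39.127.254


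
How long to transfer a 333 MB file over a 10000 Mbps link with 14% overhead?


Effective throughput = 10000 * (1 - 14/100) = 8600 Mbps
File size in Mb = 333 * 8 = 2664 Mb
Time = 2664 / 8600
Time = 0.3098 seconds


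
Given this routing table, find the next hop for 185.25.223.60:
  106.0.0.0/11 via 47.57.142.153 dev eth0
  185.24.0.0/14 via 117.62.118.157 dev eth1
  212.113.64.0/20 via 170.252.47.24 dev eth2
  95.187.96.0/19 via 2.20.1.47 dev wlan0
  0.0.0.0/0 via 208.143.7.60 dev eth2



Longest prefix match for 185.25.223.60:
  /11 106.0.0.0: no
  /14 185.24.0.0: MATCH
  /20 212.113.64.0: no
  /19 95.187.96.0: no
  /0 0.0.0.0: MATCH
Selected: next-hop 117.62.118.157 via eth1 (matched /14)


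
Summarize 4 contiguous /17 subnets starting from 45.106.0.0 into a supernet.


Original prefix: /17
Number of subnets: 4 = 2^2
New prefix = 17 - 2 = 15
Supernet: 45.106.0.0/15


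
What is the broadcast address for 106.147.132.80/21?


Network: 106.147.128.0/21
Host bits = 11
Set all host bits to 1:
Broadcast: 106.147.135.255


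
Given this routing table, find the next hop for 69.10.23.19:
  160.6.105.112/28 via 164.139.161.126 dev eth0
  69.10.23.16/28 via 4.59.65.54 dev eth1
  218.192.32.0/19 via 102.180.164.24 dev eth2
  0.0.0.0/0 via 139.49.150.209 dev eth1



Longest prefix match for 69.10.23.19:
  /28 160.6.105.112: no
  /28 69.10.23.16: MATCH
  /19 218.192.32.0: no
  /0 0.0.0.0: MATCH
Selected: next-hop 4.59.65.54 via eth1 (matched /28)


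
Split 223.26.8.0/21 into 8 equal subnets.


New prefix = 21 + 3 = 24
Each subnet has 256 addresses
  223.26.8.0/24
  223.26.9.0/24
  223.26.10.0/24
  223.26.11.0/24
  223.26.12.0/24
  223.26.13.0/24
  223.26.14.0/24
  223.26.15.0/24
Subnets: 223.26.8.0/24, 223.26.9.0/24, 223.26.10.0/24, 223.26.11.0/24, 223.26.12.0/24, 223.26.13.0/24, 223.26.14.0/24, 223.26.15.0/24


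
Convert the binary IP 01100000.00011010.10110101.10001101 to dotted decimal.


01100000 = 96
00011010 = 26
10110101 = 181
10001101 = 141
IP: 96.26.181.141


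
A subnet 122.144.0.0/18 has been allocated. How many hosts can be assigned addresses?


Host bits = 32 - 18 = 14
Total addresses = 2^14 = 16384
Usable = total - 2 (network and broadcast)
Usable hosts: 16382


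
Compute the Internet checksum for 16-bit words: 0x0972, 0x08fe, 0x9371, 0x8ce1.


Sum all words (with carry folding):
+ 0x0972 = 0x0972
+ 0x08fe = 0x1270
+ 0x9371 = 0xa5e1
+ 0x8ce1 = 0x32c3
One's complement: ~0x32c3
Checksum = 0xcd3c


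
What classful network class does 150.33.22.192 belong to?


First octet: 150
Binary: 10010110
10xxxxxx -> Class B (128-191)
Class B, default mask 255.255.0.0 (/16)


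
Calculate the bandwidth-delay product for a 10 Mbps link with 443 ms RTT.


BDP = bandwidth * RTT
= 10 Mbps * 443 ms
= 10 * 1e6 * 443 / 1000 bits
= 4430000 bits
= 553750 bytes
= 540.7715 KB
BDP = 4430000 bits (553750 bytes)


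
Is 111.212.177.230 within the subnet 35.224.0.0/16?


Subnet network: 35.224.0.0
Test IP AND mask: 111.212.0.0
No, 111.212.177.230 is not in 35.224.0.0/16


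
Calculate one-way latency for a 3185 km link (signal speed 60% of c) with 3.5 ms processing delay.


Speed = 0.6 * 3e5 km/s = 180000 km/s
Propagation delay = 3185 / 180000 = 0.0177 s = 17.6944 ms
Processing delay = 3.5 ms
Total one-way latency = 21.1944 ms


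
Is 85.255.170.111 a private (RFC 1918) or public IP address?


RFC 1918 private ranges:
  10.0.0.0/8 (10.0.0.0 - 10.255.255.255)
  172.16.0.0/12 (172.16.0.0 - 172.31.255.255)
  192.168.0.0/16 (192.168.0.0 - 192.168.255.255)
Public (not in any RFC 1918 range)


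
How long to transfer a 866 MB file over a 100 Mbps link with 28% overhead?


Effective throughput = 100 * (1 - 28/100) = 72 Mbps
File size in Mb = 866 * 8 = 6928 Mb
Time = 6928 / 72
Time = 96.2222 seconds


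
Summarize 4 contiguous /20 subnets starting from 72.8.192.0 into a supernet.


Original prefix: /20
Number of subnets: 4 = 2^2
New prefix = 20 - 2 = 18
Supernet: 72.8.192.0/18


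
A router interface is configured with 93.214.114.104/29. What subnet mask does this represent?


/29 means 29 network bits, 3 host bits
Binary: 11111111111111111111111111111000
Mask: 255.255.255.248


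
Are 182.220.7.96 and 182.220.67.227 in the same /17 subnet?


Mask: 255.255.128.0
182.220.7.96 AND mask = 182.220.0.0
182.220.67.227 AND mask = 182.220.0.0
Yes, same subnet (182.220.0.0)


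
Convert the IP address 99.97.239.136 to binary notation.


99 = 01100011
97 = 01100001
239 = 11101111
136 = 10001000
Binary: 01100011.01100001.11101111.10001000


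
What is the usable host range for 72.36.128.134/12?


Network: 72.32.0.0
Broadcast: 72.47.255.255
First usable = network + 1
Last usable = broadcast - 1
Range: 72.32.0.1 to 72.47.255.254


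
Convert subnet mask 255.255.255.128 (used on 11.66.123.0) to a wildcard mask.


Subnet mask: 255.255.255.128
Wildcard = 255.255.255.255 - subnet mask
255 - 255 = 0
255 - 255 = 0
255 - 255 = 0
255 - 128 = 127
Wildcard: 0.0.0.127


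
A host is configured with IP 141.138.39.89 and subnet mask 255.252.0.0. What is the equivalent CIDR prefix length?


Binary: 11111111.11111100.00000000.00000000
Count leading 1s
Prefix: /14


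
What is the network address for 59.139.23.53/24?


IP:   00111011.10001011.00010111.00110101
Mask: 11111111.11111111.11111111.00000000
AND operation:
Net:  00111011.10001011.00010111.00000000
Network: 59.139.23.0/24


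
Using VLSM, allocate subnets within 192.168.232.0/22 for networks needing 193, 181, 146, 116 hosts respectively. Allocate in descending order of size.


193 hosts -> /24 (254 usable): 192.168.232.0/24
181 hosts -> /24 (254 usable): 192.168.233.0/24
146 hosts -> /24 (254 usable): 192.168.234.0/24
116 hosts -> /25 (126 usable): 192.168.235.0/25
Allocation: 192.168.232.0/24 (193 hosts, 254 usable); 192.168.233.0/24 (181 hosts, 254 usable); 192.168.234.0/24 (146 hosts, 254 usable); 192.168.235.0/25 (116 hosts, 126 usable)


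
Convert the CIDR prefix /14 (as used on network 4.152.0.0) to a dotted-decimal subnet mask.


/14 means 14 network bits, 18 host bits
Binary: 11111111111111000000000000000000
Mask: 255.252.0.0


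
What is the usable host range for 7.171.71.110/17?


Network: 7.171.0.0
Broadcast: 7.171.127.255
First usable = network + 1
Last usable = broadcast - 1
Range: 7.171.0.1 to 7.171.127.254


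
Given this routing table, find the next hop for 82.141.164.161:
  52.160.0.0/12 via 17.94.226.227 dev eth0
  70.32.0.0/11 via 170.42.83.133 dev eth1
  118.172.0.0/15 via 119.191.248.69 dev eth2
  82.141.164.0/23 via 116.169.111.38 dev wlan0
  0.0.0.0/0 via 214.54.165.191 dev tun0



Longest prefix match for 82.141.164.161:
  /12 52.160.0.0: no
  /11 70.32.0.0: no
  /15 118.172.0.0: no
  /23 82.141.164.0: MATCH
  /0 0.0.0.0: MATCH
Selected: next-hop 116.169.111.38 via wlan0 (matched /23)
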